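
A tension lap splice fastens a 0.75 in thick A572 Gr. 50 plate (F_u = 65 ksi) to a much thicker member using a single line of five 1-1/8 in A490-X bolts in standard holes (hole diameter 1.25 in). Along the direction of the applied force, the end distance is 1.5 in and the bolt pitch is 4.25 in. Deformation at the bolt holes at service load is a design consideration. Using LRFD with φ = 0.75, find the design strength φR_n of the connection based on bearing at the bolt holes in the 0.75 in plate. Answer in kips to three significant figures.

Per bolt r_n = 1.2 l_c t F_u ≤ 2.4 d t F_u; upper limit = 2.4 × 1.125 × 0.75 × 65 = 131.6 kips.
Edge bolt: l_c = 1.5 − 1.25/2 = 0.875 in → 1.2 × 0.875 × 0.75 × 65 = 51.19 → r_n = 51.19 kips.
Interior bolts: l_c = 4.25 − 1.25 = 3 in → 1.2 × 3 × 0.75 × 65 = 175.5 → r_n = 131.6 kips.
R_n = 1 × 51.19 + 4 × 131.6 = 577.7 kips.
Design strength φR_n = 0.75 × 577.7 = 433 kips.

433 kips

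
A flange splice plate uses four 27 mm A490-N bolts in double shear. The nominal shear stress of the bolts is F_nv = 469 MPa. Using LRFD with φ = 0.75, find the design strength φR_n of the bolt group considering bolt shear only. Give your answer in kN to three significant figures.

1610 kN

A_b = π × 27² / 4 = 572.6 mm².
R_n = F_nv · A_b · n · n_s = 469 × 572.6 × 4 × 2 / 1000 = 2148 kN.
Design strength φR_n = 0.75 × 2148 = 1610 kN.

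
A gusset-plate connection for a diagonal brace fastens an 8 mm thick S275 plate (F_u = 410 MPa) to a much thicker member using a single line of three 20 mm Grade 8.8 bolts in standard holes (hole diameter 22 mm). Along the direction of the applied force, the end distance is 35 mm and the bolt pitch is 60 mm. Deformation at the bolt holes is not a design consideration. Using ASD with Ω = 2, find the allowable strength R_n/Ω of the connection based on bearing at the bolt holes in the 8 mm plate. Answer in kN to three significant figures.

Per bolt r_n = 1.5 l_c t F_u ≤ 3.0 d t F_u; upper limit = 3.0 × 20 × 8 × 410 / 1000 = 196.8 kN.
Edge bolt: l_c = 35 − 22/2 = 24 mm → 1.5 × 24 × 8 × 410 / 1000 = 118.1 → r_n = 118.1 kN.
Interior bolts: l_c = 60 − 22 = 38 mm → 1.5 × 38 × 8 × 410 / 1000 = 187 → r_n = 187 kN.
R_n = 1 × 118.1 + 2 × 187 = 492 kN.
Allowable strength R_n/Ω = 492 / 2 = 246 kN.

246 kN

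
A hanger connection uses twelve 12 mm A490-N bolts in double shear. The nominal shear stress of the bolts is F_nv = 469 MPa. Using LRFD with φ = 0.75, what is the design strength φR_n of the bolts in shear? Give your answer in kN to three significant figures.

A_b = π × 12² / 4 = 113.1 mm².
R_n = F_nv · A_b · n · n_s = 469 × 113.1 × 12 × 2 / 1000 = 1273 kN.
Design strength φR_n = 0.75 × 1273 = 955 kN.

955 kN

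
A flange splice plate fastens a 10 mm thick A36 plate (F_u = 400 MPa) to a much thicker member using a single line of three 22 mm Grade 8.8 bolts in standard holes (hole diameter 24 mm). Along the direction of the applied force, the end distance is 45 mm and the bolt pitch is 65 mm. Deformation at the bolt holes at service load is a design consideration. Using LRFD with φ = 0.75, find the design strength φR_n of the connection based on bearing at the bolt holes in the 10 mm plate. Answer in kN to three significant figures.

414 kN

Per bolt r_n = 1.2 l_c t F_u ≤ 2.4 d t F_u; upper limit = 2.4 × 22 × 10 × 400 / 1000 = 211.2 kN.
Edge bolt: l_c = 45 − 24/2 = 33 mm → 1.2 × 33 × 10 × 400 / 1000 = 158.4 → r_n = 158.4 kN.
Interior bolts: l_c = 65 − 24 = 41 mm → 1.2 × 41 × 10 × 400 / 1000 = 196.8 → r_n = 196.8 kN.
R_n = 1 × 158.4 + 2 × 196.8 = 552 kN.
Design strength φR_n = 0.75 × 552 = 414 kN.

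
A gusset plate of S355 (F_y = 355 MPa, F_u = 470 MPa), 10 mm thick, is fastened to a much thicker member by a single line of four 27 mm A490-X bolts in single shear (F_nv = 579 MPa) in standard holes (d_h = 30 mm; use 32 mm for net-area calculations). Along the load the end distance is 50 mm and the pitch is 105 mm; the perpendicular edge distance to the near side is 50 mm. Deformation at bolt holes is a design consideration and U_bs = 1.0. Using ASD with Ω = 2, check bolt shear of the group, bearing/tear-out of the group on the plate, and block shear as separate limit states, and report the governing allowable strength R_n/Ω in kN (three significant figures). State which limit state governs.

437 kN (block shear governs)

Bolt shear: A_b = π·27²/4 = 572.6 mm²; R_n = 579 × 572.6 × 4 × 1 / 1000 = 1326 kN → 1326 / 2 = 663 kN.
Bearing: edge l_c = 35, r_n = 197.4 kN; interior l_c = 75, r_n = 304.6 kN; R_n = 197.4 + 3·304.6 = 1111 kN → 556 kN.
Block shear: A_gv = 3650, A_nv = 2530, A_nt = 340 mm²; R_n = min(0.6F_uA_nv, 0.6F_yA_gv) + U_bs·F_u·A_nt = 873.3 kN → 437 kN.
Block shear governs: 437 kN.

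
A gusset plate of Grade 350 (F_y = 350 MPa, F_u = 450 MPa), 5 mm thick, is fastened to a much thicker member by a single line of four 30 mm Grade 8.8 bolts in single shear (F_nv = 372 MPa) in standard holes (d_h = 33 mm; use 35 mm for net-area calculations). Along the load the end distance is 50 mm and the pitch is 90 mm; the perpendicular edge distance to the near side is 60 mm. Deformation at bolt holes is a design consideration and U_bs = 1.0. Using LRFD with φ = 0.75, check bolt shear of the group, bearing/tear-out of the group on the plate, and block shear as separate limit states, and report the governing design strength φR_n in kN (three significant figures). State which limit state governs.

Bolt shear: A_b = π·30²/4 = 706.9 mm²; R_n = 372 × 706.9 × 4 × 1 / 1000 = 1052 kN → 0.75 × 1052 = 789 kN.
Bearing: edge l_c = 33.5, r_n = 90.45 kN; interior l_c = 57, r_n = 153.9 kN; R_n = 90.45 + 3·153.9 = 552.1 kN → 414 kN.
Block shear: A_gv = 1600, A_nv = 987.5, A_nt = 212.5 mm²; R_n = min(0.6F_uA_nv, 0.6F_yA_gv) + U_bs·F_u·A_nt = 362.2 kN → 272 kN.
Block shear governs: 272 kN.

272 kN (block shear governs)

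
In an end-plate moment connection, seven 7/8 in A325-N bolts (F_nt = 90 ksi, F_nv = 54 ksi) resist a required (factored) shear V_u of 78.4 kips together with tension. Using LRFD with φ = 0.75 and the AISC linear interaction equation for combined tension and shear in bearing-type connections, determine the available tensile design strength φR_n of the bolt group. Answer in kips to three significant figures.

A_b = π·0.875²/4 = 0.6013 in²; f_rv = 78.4 / (7 × 0.6013) = 18.63 ksi.
F'_nt = 1.3 F_nt − (F_nt / φF_nv) f_rv = 1.3·90 − (90/(0.75·54))·18.63 = 75.61 ksi, capped at F_nt → F'_nt = 75.61 ksi.
R_n = F'_nt · A_b · n = 75.61 × 0.6013 × 7 = 318.3 kips.
Design strength φR_n = 0.75 × 318.3 = 239 kips.

239 kips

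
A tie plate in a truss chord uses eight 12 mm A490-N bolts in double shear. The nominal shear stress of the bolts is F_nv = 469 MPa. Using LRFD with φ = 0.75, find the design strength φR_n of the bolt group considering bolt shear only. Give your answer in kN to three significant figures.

A_b = π × 12² / 4 = 113.1 mm².
R_n = F_nv · A_b · n · n_s = 469 × 113.1 × 8 × 2 / 1000 = 848.7 kN.
Design strength φR_n = 0.75 × 848.7 = 637 kN.

637 kN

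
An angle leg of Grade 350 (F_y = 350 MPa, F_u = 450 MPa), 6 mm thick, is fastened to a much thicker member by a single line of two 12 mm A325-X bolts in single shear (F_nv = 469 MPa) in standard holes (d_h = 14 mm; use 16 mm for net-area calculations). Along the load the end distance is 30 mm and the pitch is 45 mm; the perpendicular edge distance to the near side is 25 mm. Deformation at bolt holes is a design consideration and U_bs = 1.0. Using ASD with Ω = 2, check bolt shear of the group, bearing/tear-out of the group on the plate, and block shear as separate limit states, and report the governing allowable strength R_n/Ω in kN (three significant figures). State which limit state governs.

53 kN (bolt shear governs)

Bolt shear: A_b = π·12²/4 = 113.1 mm²; R_n = 469 × 113.1 × 2 × 1 / 1000 = 106.1 kN → 106.1 / 2 = 53 kN.
Bearing: edge l_c = 23, r_n = 74.52 kN; interior l_c = 31, r_n = 77.76 kN; R_n = 74.52 + 1·77.76 = 152.3 kN → 76.1 kN.
Block shear: A_gv = 450, A_nv = 306, A_nt = 102 mm²; R_n = min(0.6F_uA_nv, 0.6F_yA_gv) + U_bs·F_u·A_nt = 128.5 kN → 64.3 kN.
Bolt shear governs: 53 kN.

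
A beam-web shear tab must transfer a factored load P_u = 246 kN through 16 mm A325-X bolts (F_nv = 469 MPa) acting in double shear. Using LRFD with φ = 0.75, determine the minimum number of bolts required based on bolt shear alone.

2 bolts

A_b = π·16²/4 = 201.1 mm².
Per-bolt design strength φR_n = 0.75 × 469 × 201.1 × 2 / 1000 = 141.4 kN.
n ≥ 246 / 141.4 = 1.739 → use 2 bolts.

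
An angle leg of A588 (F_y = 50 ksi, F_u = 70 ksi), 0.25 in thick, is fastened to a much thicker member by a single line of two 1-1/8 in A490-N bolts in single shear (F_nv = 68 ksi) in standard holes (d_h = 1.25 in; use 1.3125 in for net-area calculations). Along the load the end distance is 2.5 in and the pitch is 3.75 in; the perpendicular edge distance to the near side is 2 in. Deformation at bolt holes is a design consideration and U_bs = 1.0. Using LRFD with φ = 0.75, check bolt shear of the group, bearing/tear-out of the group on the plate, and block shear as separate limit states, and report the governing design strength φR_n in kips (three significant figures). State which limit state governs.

Bolt shear: A_b = π·1.125²/4 = 0.994 in²; R_n = 68 × 0.994 × 2 × 1 = 135.2 kips → 0.75 × 135.2 = 101 kips.
Bearing: edge l_c = 1.875, r_n = 39.38 kips; interior l_c = 2.5, r_n = 47.25 kips; R_n = 39.38 + 1·47.25 = 86.62 kips → 65 kips.
Block shear: A_gv = 1.562, A_nv = 1.07, A_nt = 0.3359 in²; R_n = min(0.6F_uA_nv, 0.6F_yA_gv) + U_bs·F_u·A_nt = 68.47 kips → 51.4 kips.
Block shear governs: 51.4 kips.

51.4 kips (block shear governs)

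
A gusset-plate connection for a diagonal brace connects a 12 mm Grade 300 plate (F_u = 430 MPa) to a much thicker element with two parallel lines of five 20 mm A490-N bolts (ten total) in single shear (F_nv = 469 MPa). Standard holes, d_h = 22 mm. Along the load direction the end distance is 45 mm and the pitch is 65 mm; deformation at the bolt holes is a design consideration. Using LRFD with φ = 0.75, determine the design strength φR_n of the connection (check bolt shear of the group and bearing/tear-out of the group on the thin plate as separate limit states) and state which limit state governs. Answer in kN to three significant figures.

1110 kN (bolt shear governs)

Bolt shear: A_b = π·20²/4 = 314.2 mm²; R_n = 469 × 314.2 × 10 × 1 / 1000 = 1473 kN → 0.75 × 1473 = 1110 kN.
Bearing (1.2 l_c t F_u ≤ 2.4 d t F_u): upper limit = 2.4·20·12·430 / 1000 = 247.7 kN.
  Edge l_c = 45 − 22/2 = 34 → r_n = 210.5 kN; interior l_c = 65 − 22 = 43 → r_n = 247.7 kN.
  R_n,bearing = 2·210.5 + 8·247.7 = 2402 kN → 0.75 × 2402 = 1800 kN.
Bolt shear governs: 1110 kN.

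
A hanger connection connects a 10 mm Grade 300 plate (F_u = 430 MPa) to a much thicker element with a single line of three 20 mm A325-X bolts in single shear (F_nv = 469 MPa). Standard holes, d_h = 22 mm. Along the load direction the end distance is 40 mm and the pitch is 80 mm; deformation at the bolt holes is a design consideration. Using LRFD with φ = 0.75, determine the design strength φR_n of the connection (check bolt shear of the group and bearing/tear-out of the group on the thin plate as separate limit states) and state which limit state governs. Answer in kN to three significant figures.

Bolt shear: A_b = π·20²/4 = 314.2 mm²; R_n = 469 × 314.2 × 3 × 1 / 1000 = 442 kN → 0.75 × 442 = 332 kN.
Bearing (1.2 l_c t F_u ≤ 2.4 d t F_u): upper limit = 2.4·20·10·430 / 1000 = 206.4 kN.
  Edge l_c = 40 − 22/2 = 29 → r_n = 149.6 kN; interior l_c = 80 − 22 = 58 → r_n = 206.4 kN.
  R_n,bearing = 1·149.6 + 2·206.4 = 562.4 kN → 0.75 × 562.4 = 422 kN.
Bolt shear governs: 332 kN.

332 kN (bolt shear governs)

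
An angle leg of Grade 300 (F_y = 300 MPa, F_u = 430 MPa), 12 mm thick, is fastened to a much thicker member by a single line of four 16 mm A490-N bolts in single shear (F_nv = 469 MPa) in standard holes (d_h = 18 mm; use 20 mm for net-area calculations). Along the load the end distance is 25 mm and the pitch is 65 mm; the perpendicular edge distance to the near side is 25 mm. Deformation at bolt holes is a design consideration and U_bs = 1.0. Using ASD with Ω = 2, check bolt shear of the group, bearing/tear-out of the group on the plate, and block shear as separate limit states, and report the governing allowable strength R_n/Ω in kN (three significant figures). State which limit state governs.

Bolt shear: A_b = π·16²/4 = 201.1 mm²; R_n = 469 × 201.1 × 4 × 1 / 1000 = 377.2 kN → 377.2 / 2 = 189 kN.
Bearing: edge l_c = 16, r_n = 99.07 kN; interior l_c = 47, r_n = 198.1 kN; R_n = 99.07 + 3·198.1 = 693.5 kN → 347 kN.
Block shear: A_gv = 2640, A_nv = 1800, A_nt = 180 mm²; R_n = min(0.6F_uA_nv, 0.6F_yA_gv) + U_bs·F_u·A_nt = 541.8 kN → 271 kN.
Bolt shear governs: 189 kN.

189 kN (bolt shear governs)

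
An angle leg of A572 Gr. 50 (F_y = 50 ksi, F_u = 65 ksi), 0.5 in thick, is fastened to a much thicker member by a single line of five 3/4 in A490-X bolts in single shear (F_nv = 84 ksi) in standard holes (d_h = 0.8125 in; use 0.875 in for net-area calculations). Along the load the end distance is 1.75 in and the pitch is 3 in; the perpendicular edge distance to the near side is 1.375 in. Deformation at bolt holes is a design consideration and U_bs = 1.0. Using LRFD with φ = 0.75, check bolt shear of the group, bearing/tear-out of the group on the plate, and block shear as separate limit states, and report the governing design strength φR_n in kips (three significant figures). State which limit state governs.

Bolt shear: A_b = π·0.75²/4 = 0.4418 in²; R_n = 84 × 0.4418 × 5 × 1 = 185.6 kips → 0.75 × 185.6 = 139 kips.
Bearing: edge l_c = 1.344, r_n = 52.41 kips; interior l_c = 2.188, r_n = 58.5 kips; R_n = 52.41 + 4·58.5 = 286.4 kips → 215 kips.
Block shear: A_gv = 6.875, A_nv = 4.906, A_nt = 0.4688 in²; R_n = min(0.6F_uA_nv, 0.6F_yA_gv) + U_bs·F_u·A_nt = 221.8 kips → 166 kips.
Bolt shear governs: 139 kips.

139 kips (bolt shear governs)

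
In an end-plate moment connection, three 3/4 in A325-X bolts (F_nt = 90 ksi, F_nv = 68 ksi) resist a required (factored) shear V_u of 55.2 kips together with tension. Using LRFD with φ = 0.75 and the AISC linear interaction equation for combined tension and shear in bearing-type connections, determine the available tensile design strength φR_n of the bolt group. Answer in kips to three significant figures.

43.2 kips

A_b = π·0.75²/4 = 0.4418 in²; f_rv = 55.2 / (3 × 0.4418) = 41.65 ksi.
F'_nt = 1.3 F_nt − (F_nt / φF_nv) f_rv = 1.3·90 − (90/(0.75·68))·41.65 = 43.5 ksi, capped at F_nt → F'_nt = 43.5 ksi.
R_n = F'_nt · A_b · n = 43.5 × 0.4418 × 3 = 57.66 kips.
Design strength φR_n = 0.75 × 57.66 = 43.2 kips.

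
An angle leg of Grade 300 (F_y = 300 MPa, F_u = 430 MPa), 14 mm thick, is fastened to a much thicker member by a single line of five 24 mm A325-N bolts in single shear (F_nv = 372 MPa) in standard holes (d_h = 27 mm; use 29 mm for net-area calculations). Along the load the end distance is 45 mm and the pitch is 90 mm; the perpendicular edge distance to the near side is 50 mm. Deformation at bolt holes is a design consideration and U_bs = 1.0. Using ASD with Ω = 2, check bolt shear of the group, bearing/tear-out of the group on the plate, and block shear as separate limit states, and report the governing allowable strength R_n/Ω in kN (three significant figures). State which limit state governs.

Bolt shear: A_b = π·24²/4 = 452.4 mm²; R_n = 372 × 452.4 × 5 × 1 / 1000 = 841.4 kN → 841.4 / 2 = 421 kN.
Bearing: edge l_c = 31.5, r_n = 227.6 kN; interior l_c = 63, r_n = 346.8 kN; R_n = 227.6 + 4·346.8 = 1615 kN → 807 kN.
Block shear: A_gv = 5670, A_nv = 3843, A_nt = 497 mm²; R_n = min(0.6F_uA_nv, 0.6F_yA_gv) + U_bs·F_u·A_nt = 1205 kN → 603 kN.
Bolt shear governs: 421 kN.

421 kN (bolt shear governs)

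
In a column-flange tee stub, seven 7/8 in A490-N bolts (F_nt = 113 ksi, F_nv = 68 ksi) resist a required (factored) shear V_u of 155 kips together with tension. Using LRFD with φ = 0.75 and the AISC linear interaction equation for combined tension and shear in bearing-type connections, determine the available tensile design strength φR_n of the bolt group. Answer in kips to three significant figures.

A_b = π·0.875²/4 = 0.6013 in²; f_rv = 155 / (7 × 0.6013) = 36.82 ksi.
F'_nt = 1.3 F_nt − (F_nt / φF_nv) f_rv = 1.3·113 − (113/(0.75·68))·36.82 = 65.31 ksi, capped at F_nt → F'_nt = 65.31 ksi.
R_n = F'_nt · A_b · n = 65.31 × 0.6013 × 7 = 274.9 kips.
Design strength φR_n = 0.75 × 274.9 = 206 kips.

206 kips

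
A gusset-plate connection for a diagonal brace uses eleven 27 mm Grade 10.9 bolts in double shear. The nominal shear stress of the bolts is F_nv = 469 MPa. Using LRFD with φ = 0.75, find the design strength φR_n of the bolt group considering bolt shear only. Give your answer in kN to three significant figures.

A_b = π × 27² / 4 = 572.6 mm².
R_n = F_nv · A_b · n · n_s = 469 × 572.6 × 11 × 2 / 1000 = 5908 kN.
Design strength φR_n = 0.75 × 5908 = 4430 kN.

4430 kN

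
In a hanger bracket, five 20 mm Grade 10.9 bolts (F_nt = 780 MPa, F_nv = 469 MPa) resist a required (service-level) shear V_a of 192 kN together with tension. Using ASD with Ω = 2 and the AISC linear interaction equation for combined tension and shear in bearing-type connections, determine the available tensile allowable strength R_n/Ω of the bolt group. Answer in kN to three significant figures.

A_b = π·20²/4 = 314.2 mm²; f_rv = 192 × 1000 / (5 × 314.2) = 122.2 MPa.
F'_nt = 1.3 F_nt − (Ω F_nt / F_nv) f_rv = 1.3·780 − (2·780/469)·122.2 = 607.4 MPa, capped at F_nt → F'_nt = 607.4 MPa.
R_n = F'_nt · A_b · n = 607.4 × 314.2 × 5 / 1000 = 954.2 kN.
Allowable strength R_n/Ω = 954.2 / 2 = 477 kN.

477 kN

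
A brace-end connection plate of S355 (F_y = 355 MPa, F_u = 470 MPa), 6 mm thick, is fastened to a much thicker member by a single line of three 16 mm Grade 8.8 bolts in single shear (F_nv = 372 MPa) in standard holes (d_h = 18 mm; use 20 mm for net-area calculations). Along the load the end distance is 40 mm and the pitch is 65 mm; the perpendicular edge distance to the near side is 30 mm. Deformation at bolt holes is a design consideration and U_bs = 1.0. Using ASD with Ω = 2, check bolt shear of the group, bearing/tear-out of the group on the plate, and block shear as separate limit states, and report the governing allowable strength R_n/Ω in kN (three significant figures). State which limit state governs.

Bolt shear: A_b = π·16²/4 = 201.1 mm²; R_n = 372 × 201.1 × 3 × 1 / 1000 = 224.4 kN → 224.4 / 2 = 112 kN.
Bearing: edge l_c = 31, r_n = 104.9 kN; interior l_c = 47, r_n = 108.3 kN; R_n = 104.9 + 2·108.3 = 321.5 kN → 161 kN.
Block shear: A_gv = 1020, A_nv = 720, A_nt = 120 mm²; R_n = min(0.6F_uA_nv, 0.6F_yA_gv) + U_bs·F_u·A_nt = 259.4 kN → 130 kN.
Bolt shear governs: 112 kN.

112 kN (bolt shear governs)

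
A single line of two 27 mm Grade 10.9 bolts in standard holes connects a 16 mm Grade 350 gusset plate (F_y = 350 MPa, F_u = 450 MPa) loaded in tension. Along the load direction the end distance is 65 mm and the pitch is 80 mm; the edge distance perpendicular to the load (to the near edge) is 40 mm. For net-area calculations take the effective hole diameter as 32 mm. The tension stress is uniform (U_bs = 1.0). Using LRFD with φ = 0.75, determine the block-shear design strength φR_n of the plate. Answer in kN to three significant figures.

Shear plane L_v = 65 + 1·80 = 145 mm; A_gv = 145 × 16 = 2320 mm².
A_nv = (145 − 1.5·32) × 16 = 1552 mm².
A_nt = (40 − 0.5·32) × 16 = 384 mm².
0.6 F_u A_nv = 419 kN; 0.6 F_y A_gv = 487.2 kN → shear rupture governs the shear term.
R_n = 419 + 1.0 × 450 × 384 / 1000 = 591.8 kN.
Design strength φR_n = 0.75 × 591.8 = 444 kN.

444 kN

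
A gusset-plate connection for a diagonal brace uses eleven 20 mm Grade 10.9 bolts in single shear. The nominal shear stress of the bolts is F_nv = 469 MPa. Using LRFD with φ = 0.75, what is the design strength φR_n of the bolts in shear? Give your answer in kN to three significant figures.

1220 kN

A_b = π × 20² / 4 = 314.2 mm².
R_n = F_nv · A_b · n · n_s = 469 × 314.2 × 11 × 1 / 1000 = 1621 kN.
Design strength φR_n = 0.75 × 1621 = 1220 kN.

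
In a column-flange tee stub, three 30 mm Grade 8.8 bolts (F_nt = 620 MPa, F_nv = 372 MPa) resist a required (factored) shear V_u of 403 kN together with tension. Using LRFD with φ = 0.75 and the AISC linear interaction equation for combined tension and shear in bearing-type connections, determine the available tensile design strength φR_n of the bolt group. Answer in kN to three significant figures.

610 kN

A_b = π·30²/4 = 706.9 mm²; f_rv = 403 × 1000 / (3 × 706.9) = 190 MPa.
F'_nt = 1.3 F_nt − (F_nt / φF_nv) f_rv = 1.3·620 − (620/(0.75·372))·190 = 383.7 MPa, capped at F_nt → F'_nt = 383.7 MPa.
R_n = F'_nt · A_b · n = 383.7 × 706.9 × 3 / 1000 = 813.6 kN.
Design strength φR_n = 0.75 × 813.6 = 610 kN.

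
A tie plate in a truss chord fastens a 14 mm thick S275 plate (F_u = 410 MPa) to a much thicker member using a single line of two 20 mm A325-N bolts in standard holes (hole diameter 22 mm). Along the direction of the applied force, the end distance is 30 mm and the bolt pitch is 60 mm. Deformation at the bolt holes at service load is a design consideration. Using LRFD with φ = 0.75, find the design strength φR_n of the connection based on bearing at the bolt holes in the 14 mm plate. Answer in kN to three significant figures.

294 kN

Per bolt r_n = 1.2 l_c t F_u ≤ 2.4 d t F_u; upper limit = 2.4 × 20 × 14 × 410 / 1000 = 275.5 kN.
Edge bolt: l_c = 30 − 22/2 = 19 mm → 1.2 × 19 × 14 × 410 / 1000 = 130.9 → r_n = 130.9 kN.
Interior bolts: l_c = 60 − 22 = 38 mm → 1.2 × 38 × 14 × 410 / 1000 = 261.7 → r_n = 261.7 kN.
R_n = 1 × 130.9 + 1 × 261.7 = 392.6 kN.
Design strength φR_n = 0.75 × 392.6 = 294 kN.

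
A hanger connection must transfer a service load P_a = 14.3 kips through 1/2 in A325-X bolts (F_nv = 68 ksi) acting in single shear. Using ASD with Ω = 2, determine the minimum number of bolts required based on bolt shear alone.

A_b = π·0.5²/4 = 0.1963 in².
Per-bolt allowable strength R_n/Ω = 68 × 0.1963 × 1 / 2 = 6.676 kips.
n ≥ 14.3 / 6.676 = 2.142 → use 3 bolts.

3 bolts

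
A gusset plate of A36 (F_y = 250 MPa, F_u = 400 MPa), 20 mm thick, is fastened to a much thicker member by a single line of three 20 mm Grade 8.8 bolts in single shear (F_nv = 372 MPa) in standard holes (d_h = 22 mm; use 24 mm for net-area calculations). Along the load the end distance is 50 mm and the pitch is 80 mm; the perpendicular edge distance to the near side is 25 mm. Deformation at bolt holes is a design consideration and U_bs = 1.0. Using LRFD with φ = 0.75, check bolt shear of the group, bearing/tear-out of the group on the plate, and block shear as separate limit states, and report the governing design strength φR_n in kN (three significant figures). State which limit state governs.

263 kN (bolt shear governs)

Bolt shear: A_b = π·20²/4 = 314.2 mm²; R_n = 372 × 314.2 × 3 × 1 / 1000 = 350.6 kN → 0.75 × 350.6 = 263 kN.
Bearing: edge l_c = 39, r_n = 374.4 kN; interior l_c = 58, r_n = 384 kN; R_n = 374.4 + 2·384 = 1142 kN → 857 kN.
Block shear: A_gv = 4200, A_nv = 3000, A_nt = 260 mm²; R_n = min(0.6F_uA_nv, 0.6F_yA_gv) + U_bs·F_u·A_nt = 734 kN → 550 kN.
Bolt shear governs: 263 kN.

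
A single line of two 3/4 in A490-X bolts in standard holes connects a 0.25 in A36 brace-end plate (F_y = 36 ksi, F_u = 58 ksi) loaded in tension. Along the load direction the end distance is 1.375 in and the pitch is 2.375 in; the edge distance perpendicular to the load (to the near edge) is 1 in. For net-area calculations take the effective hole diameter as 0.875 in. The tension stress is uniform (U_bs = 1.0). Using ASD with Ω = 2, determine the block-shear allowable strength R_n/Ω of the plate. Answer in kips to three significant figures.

14.2 kips

Shear plane L_v = 1.375 + 1·2.375 = 3.75 in; A_gv = 3.75 × 0.25 = 0.9375 in².
A_nv = (3.75 − 1.5·0.875) × 0.25 = 0.6094 in².
A_nt = (1 − 0.5·0.875) × 0.25 = 0.1406 in².
0.6 F_u A_nv = 21.21 kips; 0.6 F_y A_gv = 20.25 kips → shear yielding governs the shear term.
R_n = 20.25 + 1.0 × 58 × 0.1406 = 28.41 kips.
Allowable strength R_n/Ω = 28.41 / 2 = 14.2 kips.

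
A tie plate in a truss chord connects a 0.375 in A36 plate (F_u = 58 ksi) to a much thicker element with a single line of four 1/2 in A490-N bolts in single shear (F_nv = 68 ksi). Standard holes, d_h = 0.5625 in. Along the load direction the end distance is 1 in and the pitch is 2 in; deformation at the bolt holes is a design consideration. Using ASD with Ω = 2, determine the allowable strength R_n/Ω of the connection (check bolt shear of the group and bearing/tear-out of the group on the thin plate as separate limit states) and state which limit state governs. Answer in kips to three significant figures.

Bolt shear: A_b = π·0.5²/4 = 0.1963 in²; R_n = 68 × 0.1963 × 4 × 1 = 53.41 kips → 53.41 / 2 = 26.7 kips.
Bearing (1.2 l_c t F_u ≤ 2.4 d t F_u): upper limit = 2.4·0.5·0.375·58 = 26.1 kips.
  Edge l_c = 1 − 0.5625/2 = 0.7188 → r_n = 18.76 kips; interior l_c = 2 − 0.5625 = 1.438 → r_n = 26.1 kips.
  R_n,bearing = 1·18.76 + 3·26.1 = 97.06 kips → 97.06 / 2 = 48.5 kips.
Bolt shear governs: 26.7 kips.

26.7 kips (bolt shear governs)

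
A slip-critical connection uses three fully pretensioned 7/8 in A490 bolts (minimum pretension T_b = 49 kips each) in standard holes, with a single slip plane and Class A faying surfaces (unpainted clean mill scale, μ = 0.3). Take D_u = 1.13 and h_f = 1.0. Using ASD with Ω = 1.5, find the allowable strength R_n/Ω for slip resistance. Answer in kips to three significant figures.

R_n = μ · D_u · h_f · T_b · n_s · n_b = 0.3 × 1.13 × 1.0 × 49 × 1 × 3 = 49.83 kips.
Allowable strength R_n/Ω = 49.83 / 1.5 = 33.2 kips.

33.2 kips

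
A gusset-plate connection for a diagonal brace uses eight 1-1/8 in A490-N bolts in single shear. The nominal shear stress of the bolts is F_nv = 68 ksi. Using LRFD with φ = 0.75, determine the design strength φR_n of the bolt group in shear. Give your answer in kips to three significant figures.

406 kips

A_b = π × 1.125² / 4 = 0.994 in².
R_n = F_nv · A_b · n · n_s = 68 × 0.994 × 8 × 1 = 540.7 kips.
Design strength φR_n = 0.75 × 540.7 = 406 kips.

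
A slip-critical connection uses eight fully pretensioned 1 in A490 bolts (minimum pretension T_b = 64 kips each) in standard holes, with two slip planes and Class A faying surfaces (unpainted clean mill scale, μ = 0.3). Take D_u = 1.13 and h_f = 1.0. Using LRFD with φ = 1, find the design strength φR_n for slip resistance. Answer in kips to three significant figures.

347 kips

R_n = μ · D_u · h_f · T_b · n_s · n_b = 0.3 × 1.13 × 1.0 × 64 × 2 × 8 = 347.1 kips.
Design strength φR_n = 1 × 347.1 = 347 kips.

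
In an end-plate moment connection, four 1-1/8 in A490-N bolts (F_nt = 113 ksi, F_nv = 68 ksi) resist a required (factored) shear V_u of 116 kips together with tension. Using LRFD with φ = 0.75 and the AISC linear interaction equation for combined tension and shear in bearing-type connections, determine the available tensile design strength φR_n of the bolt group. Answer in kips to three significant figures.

A_b = π·1.125²/4 = 0.994 in²; f_rv = 116 / (4 × 0.994) = 29.17 ksi.
F'_nt = 1.3 F_nt − (F_nt / φF_nv) f_rv = 1.3·113 − (113/(0.75·68))·29.17 = 82.26 ksi, capped at F_nt → F'_nt = 82.26 ksi.
R_n = F'_nt · A_b · n = 82.26 × 0.994 × 4 = 327.1 kips.
Design strength φR_n = 0.75 × 327.1 = 245 kips.

245 kips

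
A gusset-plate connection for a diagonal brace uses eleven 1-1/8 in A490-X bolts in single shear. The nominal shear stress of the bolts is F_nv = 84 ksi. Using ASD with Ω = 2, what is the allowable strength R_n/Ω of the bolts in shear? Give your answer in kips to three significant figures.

459 kips

A_b = π × 1.125² / 4 = 0.994 in².
R_n = F_nv · A_b · n · n_s = 84 × 0.994 × 11 × 1 = 918.5 kips.
Allowable strength R_n/Ω = 918.5 / 2 = 459 kips.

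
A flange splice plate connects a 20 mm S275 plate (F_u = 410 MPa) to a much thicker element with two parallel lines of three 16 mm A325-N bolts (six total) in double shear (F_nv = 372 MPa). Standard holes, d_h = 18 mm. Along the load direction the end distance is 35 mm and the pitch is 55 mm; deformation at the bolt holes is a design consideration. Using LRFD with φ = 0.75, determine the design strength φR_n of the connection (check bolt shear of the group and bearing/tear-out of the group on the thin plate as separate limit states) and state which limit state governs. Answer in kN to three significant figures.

Bolt shear: A_b = π·16²/4 = 201.1 mm²; R_n = 372 × 201.1 × 6 × 2 / 1000 = 897.5 kN → 0.75 × 897.5 = 673 kN.
Bearing (1.2 l_c t F_u ≤ 2.4 d t F_u): upper limit = 2.4·16·20·410 / 1000 = 314.9 kN.
  Edge l_c = 35 − 18/2 = 26 → r_n = 255.8 kN; interior l_c = 55 − 18 = 37 → r_n = 314.9 kN.
  R_n,bearing = 2·255.8 + 4·314.9 = 1771 kN → 0.75 × 1771 = 1330 kN.
Bolt shear governs: 673 kN.

673 kN (bolt shear governs)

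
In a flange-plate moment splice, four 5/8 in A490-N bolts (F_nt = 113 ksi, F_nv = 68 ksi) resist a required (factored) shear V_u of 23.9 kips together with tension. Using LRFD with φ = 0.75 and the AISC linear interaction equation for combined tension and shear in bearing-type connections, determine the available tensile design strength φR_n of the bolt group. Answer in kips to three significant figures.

95.5 kips

A_b = π·0.625²/4 = 0.3068 in²; f_rv = 23.9 / (4 × 0.3068) = 19.48 ksi.
F'_nt = 1.3 F_nt − (F_nt / φF_nv) f_rv = 1.3·113 − (113/(0.75·68))·19.48 = 103.7 ksi, capped at F_nt → F'_nt = 103.7 ksi.
R_n = F'_nt · A_b · n = 103.7 × 0.3068 × 4 = 127.3 kips.
Design strength φR_n = 0.75 × 127.3 = 95.5 kips.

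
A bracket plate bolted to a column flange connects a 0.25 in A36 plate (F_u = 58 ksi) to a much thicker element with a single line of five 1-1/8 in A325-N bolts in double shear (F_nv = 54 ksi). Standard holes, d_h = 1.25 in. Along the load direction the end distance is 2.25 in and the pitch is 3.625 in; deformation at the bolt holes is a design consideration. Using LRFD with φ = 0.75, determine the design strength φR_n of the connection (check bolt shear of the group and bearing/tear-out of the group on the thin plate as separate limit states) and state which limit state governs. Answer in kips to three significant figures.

Bolt shear: A_b = π·1.125²/4 = 0.994 in²; R_n = 54 × 0.994 × 5 × 2 = 536.8 kips → 0.75 × 536.8 = 403 kips.
Bearing (1.2 l_c t F_u ≤ 2.4 d t F_u): upper limit = 2.4·1.125·0.25·58 = 39.15 kips.
  Edge l_c = 2.25 − 1.25/2 = 1.625 → r_n = 28.27 kips; interior l_c = 3.625 − 1.25 = 2.375 → r_n = 39.15 kips.
  R_n,bearing = 1·28.27 + 4·39.15 = 184.9 kips → 0.75 × 184.9 = 139 kips.
Bearing governs: 139 kips.

139 kips (bearing governs)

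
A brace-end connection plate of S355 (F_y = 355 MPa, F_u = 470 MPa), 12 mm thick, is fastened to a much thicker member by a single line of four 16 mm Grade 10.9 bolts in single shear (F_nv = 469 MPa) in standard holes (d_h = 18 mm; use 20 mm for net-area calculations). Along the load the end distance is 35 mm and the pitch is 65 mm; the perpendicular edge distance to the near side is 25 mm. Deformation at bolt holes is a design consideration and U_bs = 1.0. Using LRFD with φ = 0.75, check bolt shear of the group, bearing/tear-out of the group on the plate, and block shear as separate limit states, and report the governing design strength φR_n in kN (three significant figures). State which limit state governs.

283 kN (bolt shear governs)

Bolt shear: A_b = π·16²/4 = 201.1 mm²; R_n = 469 × 201.1 × 4 × 1 / 1000 = 377.2 kN → 0.75 × 377.2 = 283 kN.
Bearing: edge l_c = 26, r_n = 176 kN; interior l_c = 47, r_n = 216.6 kN; R_n = 176 + 3·216.6 = 825.7 kN → 619 kN.
Block shear: A_gv = 2760, A_nv = 1920, A_nt = 180 mm²; R_n = min(0.6F_uA_nv, 0.6F_yA_gv) + U_bs·F_u·A_nt = 626 kN → 470 kN.
Bolt shear governs: 283 kN.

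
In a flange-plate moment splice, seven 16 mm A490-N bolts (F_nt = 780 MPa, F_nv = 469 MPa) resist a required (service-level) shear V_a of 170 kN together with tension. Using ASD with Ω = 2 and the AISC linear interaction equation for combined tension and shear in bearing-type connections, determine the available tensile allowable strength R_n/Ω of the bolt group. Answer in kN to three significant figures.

A_b = π·16²/4 = 201.1 mm²; f_rv = 170 × 1000 / (7 × 201.1) = 120.8 MPa.
F'_nt = 1.3 F_nt − (Ω F_nt / F_nv) f_rv = 1.3·780 − (2·780/469)·120.8 = 612.2 MPa, capped at F_nt → F'_nt = 612.2 MPa.
R_n = F'_nt · A_b · n = 612.2 × 201.1 × 7 / 1000 = 861.7 kN.
Allowable strength R_n/Ω = 861.7 / 2 = 431 kN.

431 kN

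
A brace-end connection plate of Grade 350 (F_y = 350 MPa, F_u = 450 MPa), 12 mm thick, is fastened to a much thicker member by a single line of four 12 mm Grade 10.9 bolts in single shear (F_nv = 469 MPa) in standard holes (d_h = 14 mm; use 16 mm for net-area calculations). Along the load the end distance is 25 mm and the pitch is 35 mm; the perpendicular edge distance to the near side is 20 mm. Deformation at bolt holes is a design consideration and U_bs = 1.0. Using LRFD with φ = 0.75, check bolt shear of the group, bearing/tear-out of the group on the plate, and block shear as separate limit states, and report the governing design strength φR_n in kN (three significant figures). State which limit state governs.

159 kN (bolt shear governs)

Bolt shear: A_b = π·12²/4 = 113.1 mm²; R_n = 469 × 113.1 × 4 × 1 / 1000 = 212.2 kN → 0.75 × 212.2 = 159 kN.
Bearing: edge l_c = 18, r_n = 116.6 kN; interior l_c = 21, r_n = 136.1 kN; R_n = 116.6 + 3·136.1 = 524.9 kN → 394 kN.
Block shear: A_gv = 1560, A_nv = 888, A_nt = 144 mm²; R_n = min(0.6F_uA_nv, 0.6F_yA_gv) + U_bs·F_u·A_nt = 304.6 kN → 228 kN.
Bolt shear governs: 159 kN.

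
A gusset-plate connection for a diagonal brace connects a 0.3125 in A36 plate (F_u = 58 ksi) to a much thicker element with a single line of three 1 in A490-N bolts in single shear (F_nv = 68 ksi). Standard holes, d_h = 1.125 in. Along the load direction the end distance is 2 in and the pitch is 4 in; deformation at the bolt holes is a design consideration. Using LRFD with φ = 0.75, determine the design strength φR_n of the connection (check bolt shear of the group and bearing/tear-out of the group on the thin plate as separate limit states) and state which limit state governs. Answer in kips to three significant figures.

88.7 kips (bearing governs)

Bolt shear: A_b = π·1²/4 = 0.7854 in²; R_n = 68 × 0.7854 × 3 × 1 = 160.2 kips → 0.75 × 160.2 = 120 kips.
Bearing (1.2 l_c t F_u ≤ 2.4 d t F_u): upper limit = 2.4·1·0.3125·58 = 43.5 kips.
  Edge l_c = 2 − 1.125/2 = 1.438 → r_n = 31.27 kips; interior l_c = 4 − 1.125 = 2.875 → r_n = 43.5 kips.
  R_n,bearing = 1·31.27 + 2·43.5 = 118.3 kips → 0.75 × 118.3 = 88.7 kips.
Bearing governs: 88.7 kips.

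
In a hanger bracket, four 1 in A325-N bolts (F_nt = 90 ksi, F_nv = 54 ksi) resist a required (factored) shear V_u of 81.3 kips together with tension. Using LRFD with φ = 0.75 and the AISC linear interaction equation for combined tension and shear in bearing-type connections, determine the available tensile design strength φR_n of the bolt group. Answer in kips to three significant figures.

140 kips

A_b = π·1²/4 = 0.7854 in²; f_rv = 81.3 / (4 × 0.7854) = 25.88 ksi.
F'_nt = 1.3 F_nt − (F_nt / φF_nv) f_rv = 1.3·90 − (90/(0.75·54))·25.88 = 59.49 ksi, capped at F_nt → F'_nt = 59.49 ksi.
R_n = F'_nt · A_b · n = 59.49 × 0.7854 × 4 = 186.9 kips.
Design strength φR_n = 0.75 × 186.9 = 140 kips.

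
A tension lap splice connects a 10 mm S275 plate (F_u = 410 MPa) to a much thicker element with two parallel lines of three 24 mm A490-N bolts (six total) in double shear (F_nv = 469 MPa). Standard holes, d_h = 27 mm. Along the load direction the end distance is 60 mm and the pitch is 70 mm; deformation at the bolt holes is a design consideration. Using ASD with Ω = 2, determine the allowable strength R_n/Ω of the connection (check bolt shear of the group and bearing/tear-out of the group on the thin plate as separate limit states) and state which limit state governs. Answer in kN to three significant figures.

Bolt shear: A_b = π·24²/4 = 452.4 mm²; R_n = 469 × 452.4 × 6 × 2 / 1000 = 2546 kN → 2546 / 2 = 1270 kN.
Bearing (1.2 l_c t F_u ≤ 2.4 d t F_u): upper limit = 2.4·24·10·410 / 1000 = 236.2 kN.
  Edge l_c = 60 − 27/2 = 46.5 → r_n = 228.8 kN; interior l_c = 70 − 27 = 43 → r_n = 211.6 kN.
  R_n,bearing = 2·228.8 + 4·211.6 = 1304 kN → 1304 / 2 = 652 kN.
Bearing governs: 652 kN.

652 kN (bearing governs)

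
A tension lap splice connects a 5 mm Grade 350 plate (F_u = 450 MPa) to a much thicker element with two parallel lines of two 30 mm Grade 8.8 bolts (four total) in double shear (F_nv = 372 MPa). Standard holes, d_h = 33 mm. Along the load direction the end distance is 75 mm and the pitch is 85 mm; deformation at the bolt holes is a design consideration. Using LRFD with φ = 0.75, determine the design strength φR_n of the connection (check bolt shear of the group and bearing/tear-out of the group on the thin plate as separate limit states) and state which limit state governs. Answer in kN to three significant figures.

Bolt shear: A_b = π·30²/4 = 706.9 mm²; R_n = 372 × 706.9 × 4 × 2 / 1000 = 2104 kN → 0.75 × 2104 = 1580 kN.
Bearing (1.2 l_c t F_u ≤ 2.4 d t F_u): upper limit = 2.4·30·5·450 / 1000 = 162 kN.
  Edge l_c = 75 − 33/2 = 58.5 → r_n = 158 kN; interior l_c = 85 − 33 = 52 → r_n = 140.4 kN.
  R_n,bearing = 2·158 + 2·140.4 = 596.7 kN → 0.75 × 596.7 = 448 kN.
Bearing governs: 448 kN.

448 kN (bearing governs)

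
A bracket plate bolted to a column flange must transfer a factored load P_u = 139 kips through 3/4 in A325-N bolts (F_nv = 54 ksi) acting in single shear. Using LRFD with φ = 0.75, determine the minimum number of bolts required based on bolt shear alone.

8 bolts

A_b = π·0.75²/4 = 0.4418 in².
Per-bolt design strength φR_n = 0.75 × 54 × 0.4418 × 1 = 17.89 kips.
n ≥ 139 / 17.89 = 7.769 → use 8 bolts.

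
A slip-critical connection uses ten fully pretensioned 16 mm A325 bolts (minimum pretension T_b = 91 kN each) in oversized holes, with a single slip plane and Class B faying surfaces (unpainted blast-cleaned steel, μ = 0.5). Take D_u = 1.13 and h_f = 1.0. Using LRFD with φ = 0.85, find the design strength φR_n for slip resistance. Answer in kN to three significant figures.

R_n = μ · D_u · h_f · T_b · n_s · n_b = 0.5 × 1.13 × 1.0 × 91 × 1 × 10 = 514.1 kN.
Design strength φR_n = 0.85 × 514.1 = 437 kN.

437 kN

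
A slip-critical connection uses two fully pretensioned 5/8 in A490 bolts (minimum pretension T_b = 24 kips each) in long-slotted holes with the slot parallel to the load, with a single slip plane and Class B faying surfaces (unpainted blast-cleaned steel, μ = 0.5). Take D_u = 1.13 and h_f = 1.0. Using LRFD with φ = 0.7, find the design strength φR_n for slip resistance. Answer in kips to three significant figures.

19 kips

R_n = μ · D_u · h_f · T_b · n_s · n_b = 0.5 × 1.13 × 1.0 × 24 × 1 × 2 = 27.12 kips.
Design strength φR_n = 0.7 × 27.12 = 19 kips.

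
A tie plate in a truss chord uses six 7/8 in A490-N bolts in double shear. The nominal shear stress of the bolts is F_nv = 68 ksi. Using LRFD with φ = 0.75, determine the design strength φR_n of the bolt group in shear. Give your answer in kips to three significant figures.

A_b = π × 0.875² / 4 = 0.6013 in².
R_n = F_nv · A_b · n · n_s = 68 × 0.6013 × 6 × 2 = 490.7 kips.
Design strength φR_n = 0.75 × 490.7 = 368 kips.

368 kips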